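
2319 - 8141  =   - 5822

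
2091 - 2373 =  - 282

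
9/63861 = 3/21287 = 0.00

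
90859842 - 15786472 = 75073370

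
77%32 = 13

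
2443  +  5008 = 7451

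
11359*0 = 0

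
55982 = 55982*1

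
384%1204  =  384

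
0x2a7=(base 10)679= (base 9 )834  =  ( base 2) 1010100111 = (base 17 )25g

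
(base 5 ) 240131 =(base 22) i3d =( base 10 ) 8791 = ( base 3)110001121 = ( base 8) 21127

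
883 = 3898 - 3015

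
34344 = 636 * 54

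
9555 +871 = 10426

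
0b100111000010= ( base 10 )2498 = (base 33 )29N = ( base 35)21D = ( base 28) 356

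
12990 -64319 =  - 51329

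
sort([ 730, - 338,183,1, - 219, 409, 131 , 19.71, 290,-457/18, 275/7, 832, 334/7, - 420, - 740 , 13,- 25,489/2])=[-740, - 420,-338, - 219, - 457/18,-25, 1,13, 19.71, 275/7,334/7, 131,183,489/2,290,409,  730,832 ] 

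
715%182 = 169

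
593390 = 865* 686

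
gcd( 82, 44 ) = 2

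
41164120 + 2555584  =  43719704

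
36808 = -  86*(-428)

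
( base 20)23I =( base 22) 1hk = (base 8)1556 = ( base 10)878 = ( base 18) 2ce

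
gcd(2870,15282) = 2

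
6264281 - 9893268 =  - 3628987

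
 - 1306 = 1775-3081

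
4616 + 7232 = 11848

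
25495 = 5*5099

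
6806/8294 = 3403/4147 = 0.82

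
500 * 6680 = 3340000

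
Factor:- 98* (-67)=6566 = 2^1* 7^2*67^1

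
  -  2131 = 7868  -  9999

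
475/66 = 7 + 13/66 = 7.20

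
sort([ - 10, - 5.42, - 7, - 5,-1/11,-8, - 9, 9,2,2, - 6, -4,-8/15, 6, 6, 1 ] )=[ - 10 , - 9, - 8, -7, - 6, - 5.42, - 5, - 4, - 8/15,  -  1/11,  1,  2, 2 , 6,6,9 ] 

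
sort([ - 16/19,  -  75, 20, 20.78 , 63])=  [ - 75, - 16/19, 20, 20.78, 63] 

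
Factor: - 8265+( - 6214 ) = - 14479^1 = -14479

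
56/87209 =56/87209 = 0.00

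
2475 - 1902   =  573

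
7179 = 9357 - 2178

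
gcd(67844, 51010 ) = 2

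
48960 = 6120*8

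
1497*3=4491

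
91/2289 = 13/327= 0.04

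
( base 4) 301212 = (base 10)3174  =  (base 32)336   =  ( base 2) 110001100110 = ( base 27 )49f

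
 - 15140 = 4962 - 20102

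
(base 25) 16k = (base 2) 1100011011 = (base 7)2214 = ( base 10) 795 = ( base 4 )30123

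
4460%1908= 644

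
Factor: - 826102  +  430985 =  - 395117 = - 23^1* 41^1*419^1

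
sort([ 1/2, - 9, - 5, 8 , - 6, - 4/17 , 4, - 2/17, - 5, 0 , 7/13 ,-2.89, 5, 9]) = [ - 9, - 6, - 5, - 5, - 2.89, - 4/17, -2/17,  0 , 1/2,7/13, 4,5,8,9]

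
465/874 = 465/874 = 0.53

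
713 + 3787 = 4500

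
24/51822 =4/8637 = 0.00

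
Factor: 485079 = 3^1 *7^1*23099^1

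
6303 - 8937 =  - 2634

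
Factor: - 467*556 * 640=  - 2^9*5^1*139^1 *467^1 = - 166177280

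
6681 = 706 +5975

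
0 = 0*( - 6726) 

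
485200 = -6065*( - 80)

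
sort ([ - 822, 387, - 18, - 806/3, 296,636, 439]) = [ - 822, - 806/3,  -  18 , 296,387,439,636] 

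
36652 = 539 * 68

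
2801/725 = 2801/725 = 3.86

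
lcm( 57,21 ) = 399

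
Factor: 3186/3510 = 59/65=5^(- 1 )*13^( - 1 )*59^1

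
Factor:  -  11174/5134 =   -  17^ ( - 1) * 37^1 = - 37/17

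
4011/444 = 1337/148 = 9.03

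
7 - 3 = 4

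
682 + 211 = 893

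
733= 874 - 141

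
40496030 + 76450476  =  116946506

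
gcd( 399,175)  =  7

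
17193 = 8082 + 9111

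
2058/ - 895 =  - 2058/895 = -2.30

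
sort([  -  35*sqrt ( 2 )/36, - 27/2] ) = [ - 27/2, - 35*sqrt(2)/36] 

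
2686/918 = 2 + 25/27 = 2.93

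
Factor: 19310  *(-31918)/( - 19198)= 308168290/9599 = 2^1*5^1*29^(-1) * 331^( - 1)* 1931^1 * 15959^1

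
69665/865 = 80 + 93/173 =80.54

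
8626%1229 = 23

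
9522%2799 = 1125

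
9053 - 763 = 8290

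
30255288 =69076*438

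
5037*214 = 1077918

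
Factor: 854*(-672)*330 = -2^7*3^2 * 5^1*7^2*11^1*61^1 =-189383040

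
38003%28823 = 9180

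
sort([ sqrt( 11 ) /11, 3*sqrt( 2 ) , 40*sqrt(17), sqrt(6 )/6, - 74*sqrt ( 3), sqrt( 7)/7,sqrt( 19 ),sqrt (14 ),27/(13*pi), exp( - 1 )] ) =[-74*sqrt(3),  sqrt(11 ) /11,  exp( -1), sqrt( 7)/7, sqrt( 6)/6, 27/ ( 13*pi), sqrt( 14), 3*sqrt( 2), sqrt(19 ),40*sqrt( 17)]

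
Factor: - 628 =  - 2^2*157^1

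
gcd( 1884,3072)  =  12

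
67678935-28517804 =39161131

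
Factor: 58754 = 2^1*29^1* 1013^1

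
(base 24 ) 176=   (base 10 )750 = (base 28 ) QM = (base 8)1356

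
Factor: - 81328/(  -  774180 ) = 2^2*3^ (-2)*5^( - 1 )*11^( - 1)*13^1 =52/495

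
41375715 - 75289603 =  - 33913888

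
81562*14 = 1141868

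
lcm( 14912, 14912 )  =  14912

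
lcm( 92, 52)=1196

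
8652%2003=640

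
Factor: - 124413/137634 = -2^(-1)*7^( - 1)*29^(-1 )*367^1 = - 367/406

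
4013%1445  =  1123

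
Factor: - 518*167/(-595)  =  12358/85  =  2^1 * 5^(-1)*17^( - 1)*37^1*167^1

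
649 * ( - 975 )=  - 632775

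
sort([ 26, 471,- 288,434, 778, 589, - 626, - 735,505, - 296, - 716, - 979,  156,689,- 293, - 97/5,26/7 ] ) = [-979 ,-735,-716,-626, - 296 , - 293, - 288, - 97/5, 26/7,26,156 , 434, 471,505, 589,689,778 ] 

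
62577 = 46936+15641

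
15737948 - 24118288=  - 8380340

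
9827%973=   97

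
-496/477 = -2+458/477 = -1.04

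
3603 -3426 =177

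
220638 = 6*36773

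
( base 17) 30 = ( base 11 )47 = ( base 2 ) 110011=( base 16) 33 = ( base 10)51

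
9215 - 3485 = 5730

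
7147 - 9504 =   -  2357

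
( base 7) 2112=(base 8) 1350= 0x2e8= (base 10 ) 744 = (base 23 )198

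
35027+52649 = 87676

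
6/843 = 2/281 = 0.01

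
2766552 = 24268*114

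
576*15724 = 9057024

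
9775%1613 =97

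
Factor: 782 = 2^1* 17^1*23^1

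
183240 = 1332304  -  1149064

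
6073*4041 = 24540993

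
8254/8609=8254/8609 = 0.96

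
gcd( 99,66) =33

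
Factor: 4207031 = 4207031^1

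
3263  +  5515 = 8778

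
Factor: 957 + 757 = 1714 = 2^1*857^1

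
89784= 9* 9976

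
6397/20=319+ 17/20 = 319.85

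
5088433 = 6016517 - 928084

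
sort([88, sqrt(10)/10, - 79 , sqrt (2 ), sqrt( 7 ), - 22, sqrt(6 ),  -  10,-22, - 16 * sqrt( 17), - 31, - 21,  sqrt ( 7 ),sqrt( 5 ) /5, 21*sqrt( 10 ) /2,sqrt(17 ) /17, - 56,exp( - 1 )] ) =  [ - 79,  -  16*sqrt( 17) ,-56 , - 31,-22 , - 22 , - 21, - 10 , sqrt( 17 )/17 , sqrt(10)/10,exp(  -  1 ),sqrt(5) /5 , sqrt( 2) , sqrt(6 ),sqrt(7),sqrt(7), 21*  sqrt (10) /2,88 ]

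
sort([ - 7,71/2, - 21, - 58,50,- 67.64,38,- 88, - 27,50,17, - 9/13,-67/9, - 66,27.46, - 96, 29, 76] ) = [ - 96, - 88, - 67.64, - 66,-58, -27, - 21, - 67/9, - 7, - 9/13 , 17,  27.46,29,71/2,38,50,50,  76 ] 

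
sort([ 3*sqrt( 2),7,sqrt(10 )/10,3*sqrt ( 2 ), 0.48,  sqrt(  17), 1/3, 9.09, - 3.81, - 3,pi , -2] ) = [-3.81, - 3 , - 2, sqrt(10) /10, 1/3 , 0.48,pi,sqrt(17 ), 3*sqrt ( 2 ),3*sqrt( 2 ), 7, 9.09 ]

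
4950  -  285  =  4665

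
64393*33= 2124969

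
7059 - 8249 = -1190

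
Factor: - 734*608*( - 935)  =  417264320 = 2^6*5^1*11^1*17^1*19^1*367^1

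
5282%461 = 211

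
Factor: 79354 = 2^1*11^1*3607^1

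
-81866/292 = - 281 + 93/146 =-280.36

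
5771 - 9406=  - 3635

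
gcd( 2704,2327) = 13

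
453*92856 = 42063768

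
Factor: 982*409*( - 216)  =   - 86753808 = - 2^4*3^3*409^1*491^1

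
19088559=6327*3017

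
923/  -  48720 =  -923/48720 = - 0.02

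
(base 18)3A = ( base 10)64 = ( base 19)37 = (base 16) 40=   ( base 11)59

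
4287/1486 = 4287/1486 = 2.88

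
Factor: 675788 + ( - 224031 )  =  451757 = 271^1* 1667^1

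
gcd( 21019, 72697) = 1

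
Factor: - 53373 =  - 3^1 * 17791^1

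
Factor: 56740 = 2^2*5^1*2837^1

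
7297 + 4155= 11452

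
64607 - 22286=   42321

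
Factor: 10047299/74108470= 2^( - 1)*5^ ( - 1)*79^1*89^1 * 1429^1 *7410847^(-1)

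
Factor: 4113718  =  2^1*7^1 *61^1 * 4817^1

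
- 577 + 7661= 7084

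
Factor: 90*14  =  2^2 * 3^2 * 5^1*7^1 = 1260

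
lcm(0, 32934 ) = 0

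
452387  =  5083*89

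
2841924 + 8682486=11524410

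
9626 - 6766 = 2860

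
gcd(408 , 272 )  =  136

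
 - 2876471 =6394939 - 9271410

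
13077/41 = 318 + 39/41 = 318.95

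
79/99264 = 79/99264 = 0.00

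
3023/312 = 9+215/312 = 9.69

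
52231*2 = 104462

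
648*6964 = 4512672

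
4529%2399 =2130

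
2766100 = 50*55322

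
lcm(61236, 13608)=122472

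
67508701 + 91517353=159026054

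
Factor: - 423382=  - 2^1* 211691^1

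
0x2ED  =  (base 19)218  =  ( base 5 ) 10444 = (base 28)QL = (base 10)749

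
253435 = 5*50687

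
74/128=37/64 = 0.58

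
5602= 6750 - 1148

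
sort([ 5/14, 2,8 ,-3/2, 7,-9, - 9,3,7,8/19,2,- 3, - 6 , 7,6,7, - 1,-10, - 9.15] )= [- 10, - 9.15, - 9, - 9,-6, - 3, - 3/2, - 1,5/14,8/19, 2 , 2, 3,6,  7, 7,7,7,8 ] 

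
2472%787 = 111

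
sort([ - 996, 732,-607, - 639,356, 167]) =[- 996,-639,- 607 , 167,356, 732]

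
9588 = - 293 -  - 9881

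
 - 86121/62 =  - 86121/62 = -1389.05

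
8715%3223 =2269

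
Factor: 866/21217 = 2/49 =2^1*7^(-2) 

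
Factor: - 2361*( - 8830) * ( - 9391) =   -  195780093330= -  2^1*3^1*5^1 * 787^1*883^1*9391^1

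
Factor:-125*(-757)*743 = 5^3*743^1*757^1 =70306375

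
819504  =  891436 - 71932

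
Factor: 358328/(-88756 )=  -  89582/22189 = -  2^1* 47^1 * 953^1*22189^( - 1 )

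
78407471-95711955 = -17304484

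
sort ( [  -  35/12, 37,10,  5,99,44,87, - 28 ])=[ - 28,  -  35/12, 5, 10, 37, 44,87, 99]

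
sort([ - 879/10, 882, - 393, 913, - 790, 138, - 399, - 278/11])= [ - 790 , - 399, - 393, - 879/10, - 278/11,138, 882 , 913] 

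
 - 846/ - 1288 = 423/644 = 0.66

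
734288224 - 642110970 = 92177254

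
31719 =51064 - 19345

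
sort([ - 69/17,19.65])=[ - 69/17 , 19.65] 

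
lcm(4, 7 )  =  28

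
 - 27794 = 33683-61477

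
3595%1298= 999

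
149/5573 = 149/5573 = 0.03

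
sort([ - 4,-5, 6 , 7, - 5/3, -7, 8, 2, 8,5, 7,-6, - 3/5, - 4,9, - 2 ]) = [- 7, - 6,-5, - 4, - 4, - 2, - 5/3, - 3/5,2, 5, 6,7, 7,8,8,9 ]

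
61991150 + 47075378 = 109066528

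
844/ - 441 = - 844/441=- 1.91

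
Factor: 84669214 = 2^1*7^1*17^1*355753^1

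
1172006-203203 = 968803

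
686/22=31 + 2/11=31.18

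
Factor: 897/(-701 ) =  - 3^1*13^1*23^1* 701^ (  -  1)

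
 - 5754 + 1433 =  - 4321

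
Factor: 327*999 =3^4*37^1*109^1=326673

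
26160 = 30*872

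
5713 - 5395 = 318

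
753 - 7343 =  - 6590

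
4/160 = 1/40 = 0.03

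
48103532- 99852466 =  - 51748934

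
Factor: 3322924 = 2^2*11^1*75521^1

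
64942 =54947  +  9995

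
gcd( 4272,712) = 712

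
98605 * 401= 39540605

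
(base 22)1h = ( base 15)29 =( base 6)103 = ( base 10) 39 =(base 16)27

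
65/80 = 13/16 = 0.81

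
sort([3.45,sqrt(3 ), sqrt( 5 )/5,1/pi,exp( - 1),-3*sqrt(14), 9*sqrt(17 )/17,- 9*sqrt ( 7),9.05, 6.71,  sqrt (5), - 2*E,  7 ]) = [  -  9*sqrt( 7 ),-3*sqrt(14),-2 * E, 1/pi,exp( - 1) , sqrt ( 5) /5,  sqrt(3 ), 9 * sqrt(17)/17, sqrt( 5 ),3.45,6.71,7, 9.05] 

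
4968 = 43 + 4925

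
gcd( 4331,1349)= 71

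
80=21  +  59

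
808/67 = 12 + 4/67 = 12.06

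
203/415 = 203/415=   0.49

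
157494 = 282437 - 124943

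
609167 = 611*997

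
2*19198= 38396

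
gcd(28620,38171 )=1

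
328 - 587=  - 259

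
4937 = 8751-3814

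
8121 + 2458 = 10579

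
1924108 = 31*62068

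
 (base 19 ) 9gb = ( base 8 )6754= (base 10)3564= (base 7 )13251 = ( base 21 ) 81f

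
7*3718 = 26026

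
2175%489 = 219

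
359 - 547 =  - 188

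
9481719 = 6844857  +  2636862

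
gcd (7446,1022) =146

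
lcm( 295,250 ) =14750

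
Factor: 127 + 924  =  1051 = 1051^1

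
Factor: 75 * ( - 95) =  - 3^1*5^3 *19^1 = -7125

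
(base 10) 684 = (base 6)3100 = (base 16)2ac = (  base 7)1665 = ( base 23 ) 16H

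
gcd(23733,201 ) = 3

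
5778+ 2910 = 8688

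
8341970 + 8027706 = 16369676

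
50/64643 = 50/64643  =  0.00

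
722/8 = 361/4 = 90.25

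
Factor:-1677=-3^1*13^1*43^1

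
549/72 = 61/8 = 7.62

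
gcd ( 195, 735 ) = 15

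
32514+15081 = 47595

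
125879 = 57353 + 68526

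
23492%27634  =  23492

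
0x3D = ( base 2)111101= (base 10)61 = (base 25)2B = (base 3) 2021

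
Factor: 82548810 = 2^1*3^2*5^1*917209^1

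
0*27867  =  0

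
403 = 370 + 33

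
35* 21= 735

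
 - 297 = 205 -502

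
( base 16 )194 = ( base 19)125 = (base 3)112222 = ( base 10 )404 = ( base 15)1be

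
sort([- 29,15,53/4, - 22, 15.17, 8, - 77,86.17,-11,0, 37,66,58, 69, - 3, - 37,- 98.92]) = [-98.92,- 77,-37, - 29,- 22, -11, - 3,0,  8, 53/4, 15,  15.17, 37,58,66 , 69 , 86.17 ] 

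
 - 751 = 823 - 1574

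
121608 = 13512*9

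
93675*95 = 8899125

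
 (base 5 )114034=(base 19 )BFD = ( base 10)4269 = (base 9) 5763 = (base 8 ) 10255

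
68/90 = 34/45=0.76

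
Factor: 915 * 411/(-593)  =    -  376065/593  =  - 3^2*5^1*61^1*137^1*593^( - 1)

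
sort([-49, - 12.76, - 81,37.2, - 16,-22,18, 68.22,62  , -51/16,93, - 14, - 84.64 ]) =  [ - 84.64,-81, - 49, - 22,  -  16, - 14, - 12.76, - 51/16,18, 37.2,62,68.22,93 ] 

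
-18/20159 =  - 1 + 20141/20159 =-0.00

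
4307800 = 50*86156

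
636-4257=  - 3621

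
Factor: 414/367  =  2^1*3^2*23^1*367^( - 1)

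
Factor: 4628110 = 2^1 * 5^1*29^1*15959^1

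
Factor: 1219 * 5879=7166501 = 23^1 * 53^1*5879^1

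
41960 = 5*8392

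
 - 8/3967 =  - 8/3967 = - 0.00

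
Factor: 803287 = 803287^1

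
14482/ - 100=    - 7241/50 = -  144.82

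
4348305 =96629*45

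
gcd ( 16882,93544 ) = 2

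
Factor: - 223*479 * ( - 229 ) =223^1*229^1*479^1  =  24461093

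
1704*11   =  18744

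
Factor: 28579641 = 3^1*9526547^1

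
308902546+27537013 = 336439559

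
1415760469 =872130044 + 543630425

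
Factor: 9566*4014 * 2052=2^4 *3^5 * 19^1*223^1*4783^1 = 78792540048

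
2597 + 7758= 10355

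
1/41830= 1/41830 = 0.00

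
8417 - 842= 7575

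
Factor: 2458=2^1*1229^1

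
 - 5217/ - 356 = 14  +  233/356 = 14.65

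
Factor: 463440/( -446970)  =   - 2^3*47^(-1 )*317^(- 1 )*1931^1=- 15448/14899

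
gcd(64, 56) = 8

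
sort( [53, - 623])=[ - 623, 53]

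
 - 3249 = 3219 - 6468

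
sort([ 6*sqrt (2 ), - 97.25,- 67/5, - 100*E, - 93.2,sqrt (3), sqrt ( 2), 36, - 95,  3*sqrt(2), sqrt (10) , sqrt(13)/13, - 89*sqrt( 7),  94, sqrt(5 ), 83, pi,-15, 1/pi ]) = [ - 100*E, - 89*sqrt( 7), - 97.25, - 95, - 93.2, - 15, - 67/5,sqrt( 13) /13, 1/pi, sqrt( 2), sqrt ( 3), sqrt( 5),pi,sqrt( 10) , 3*sqrt( 2 ),6*sqrt(2),36,83,94 ] 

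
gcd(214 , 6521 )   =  1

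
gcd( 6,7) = 1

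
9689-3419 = 6270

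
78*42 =3276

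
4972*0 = 0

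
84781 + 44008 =128789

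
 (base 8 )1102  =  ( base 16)242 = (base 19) 1b8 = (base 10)578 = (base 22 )146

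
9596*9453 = 90710988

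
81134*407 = 33021538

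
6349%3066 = 217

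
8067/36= 2689/12 = 224.08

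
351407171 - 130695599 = 220711572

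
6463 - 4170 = 2293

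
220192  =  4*55048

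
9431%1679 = 1036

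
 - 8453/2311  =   - 4 + 791/2311 =-3.66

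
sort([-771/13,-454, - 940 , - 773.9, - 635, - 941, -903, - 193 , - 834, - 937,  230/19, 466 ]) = [ - 941,-940, - 937, - 903,  -  834,-773.9,  -  635,-454 , - 193, - 771/13,  230/19, 466]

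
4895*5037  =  24656115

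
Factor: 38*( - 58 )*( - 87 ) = 2^2* 3^1*19^1*29^2 = 191748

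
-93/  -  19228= 93/19228 = 0.00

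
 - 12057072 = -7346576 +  - 4710496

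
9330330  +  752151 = 10082481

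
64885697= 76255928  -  11370231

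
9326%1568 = 1486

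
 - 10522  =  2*(  -  5261 ) 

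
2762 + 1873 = 4635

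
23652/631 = 23652/631= 37.48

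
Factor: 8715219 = 3^1*2905073^1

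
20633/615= 20633/615 = 33.55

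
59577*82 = 4885314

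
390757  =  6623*59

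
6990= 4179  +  2811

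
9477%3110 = 147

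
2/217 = 2/217 = 0.01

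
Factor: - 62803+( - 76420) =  - 7^1*19889^1 = - 139223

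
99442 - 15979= 83463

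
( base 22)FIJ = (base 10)7675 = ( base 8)16773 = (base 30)8FP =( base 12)4537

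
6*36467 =218802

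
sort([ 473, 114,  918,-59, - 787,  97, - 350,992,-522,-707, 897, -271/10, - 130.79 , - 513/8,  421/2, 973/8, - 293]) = [ - 787, - 707,-522, - 350,-293, - 130.79, - 513/8, - 59,  -  271/10, 97, 114, 973/8,  421/2 , 473, 897 , 918,992] 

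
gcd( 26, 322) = 2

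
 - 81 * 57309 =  -4642029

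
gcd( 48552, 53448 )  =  408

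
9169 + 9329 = 18498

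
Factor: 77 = 7^1*11^1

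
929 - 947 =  - 18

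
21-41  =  -20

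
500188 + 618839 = 1119027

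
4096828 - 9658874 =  - 5562046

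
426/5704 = 213/2852 = 0.07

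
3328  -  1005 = 2323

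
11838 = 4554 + 7284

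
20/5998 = 10/2999  =  0.00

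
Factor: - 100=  - 2^2 * 5^2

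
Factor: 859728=2^4 * 3^1*17911^1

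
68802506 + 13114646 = 81917152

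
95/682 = 95/682= 0.14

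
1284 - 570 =714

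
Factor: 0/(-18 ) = 0 = 0^1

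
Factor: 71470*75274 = 5379832780 = 2^2*5^1*7^1*61^1*617^1*1021^1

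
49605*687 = 34078635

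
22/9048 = 11/4524 = 0.00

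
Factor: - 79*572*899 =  - 2^2 *11^1*13^1*29^1*31^1*79^1 = -40624012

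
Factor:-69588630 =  - 2^1*3^2*  5^1*773207^1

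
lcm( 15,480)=480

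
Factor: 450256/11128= 526/13 =2^1 * 13^( - 1)*263^1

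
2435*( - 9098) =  - 22153630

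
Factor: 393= 3^1* 131^1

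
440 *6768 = 2977920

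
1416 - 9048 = - 7632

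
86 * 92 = 7912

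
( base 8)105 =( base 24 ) 2l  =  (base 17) 41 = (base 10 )69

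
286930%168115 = 118815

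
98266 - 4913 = 93353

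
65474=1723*38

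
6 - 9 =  - 3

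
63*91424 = 5759712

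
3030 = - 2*( - 1515)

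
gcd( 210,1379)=7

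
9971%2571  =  2258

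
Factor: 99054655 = 5^1*7^1*2830133^1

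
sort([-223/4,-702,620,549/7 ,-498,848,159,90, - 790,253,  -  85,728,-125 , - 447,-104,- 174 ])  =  [ - 790, -702,-498, - 447,- 174,- 125, - 104,-85, - 223/4,549/7,90,159  ,  253,620,728,848]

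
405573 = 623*651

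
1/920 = 1/920 = 0.00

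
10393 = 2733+7660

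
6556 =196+6360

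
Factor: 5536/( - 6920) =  - 2^2*5^( - 1 ) = - 4/5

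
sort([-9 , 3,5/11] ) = [-9,5/11, 3] 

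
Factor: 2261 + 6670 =8931 = 3^1*13^1*229^1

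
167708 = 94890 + 72818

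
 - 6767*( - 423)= 2862441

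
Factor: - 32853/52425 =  - 47/75 = -3^( - 1)* 5^( - 2)*47^1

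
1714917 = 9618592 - 7903675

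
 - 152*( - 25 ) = 3800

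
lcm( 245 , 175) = 1225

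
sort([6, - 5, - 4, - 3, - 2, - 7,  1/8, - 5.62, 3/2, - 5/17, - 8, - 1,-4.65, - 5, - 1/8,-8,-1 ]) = [ - 8, - 8, - 7,-5.62, - 5,-5, - 4.65,  -  4,-3,  -  2, - 1, - 1,-5/17, - 1/8,1/8, 3/2, 6 ] 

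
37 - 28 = 9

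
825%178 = 113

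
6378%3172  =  34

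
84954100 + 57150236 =142104336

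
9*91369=822321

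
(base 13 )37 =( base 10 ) 46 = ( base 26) 1K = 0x2e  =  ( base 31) 1f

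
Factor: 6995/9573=3^( - 1 )* 5^1*1399^1* 3191^( - 1 ) 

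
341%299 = 42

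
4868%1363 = 779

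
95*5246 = 498370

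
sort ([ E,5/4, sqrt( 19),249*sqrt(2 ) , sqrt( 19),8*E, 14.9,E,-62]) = [ - 62 , 5/4,E , E,sqrt(19), sqrt(19 ),14.9,  8*E,  249 * sqrt( 2 )] 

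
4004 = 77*52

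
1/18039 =1/18039 = 0.00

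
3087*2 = 6174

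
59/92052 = 59/92052 = 0.00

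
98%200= 98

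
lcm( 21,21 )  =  21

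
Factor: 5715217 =5715217^1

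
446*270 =120420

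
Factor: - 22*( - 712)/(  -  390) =-2^3 *3^( - 1) *5^(  -  1)*11^1*13^( - 1 )*89^1 = - 7832/195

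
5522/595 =5522/595 = 9.28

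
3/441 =1/147  =  0.01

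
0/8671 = 0 = 0.00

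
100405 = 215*467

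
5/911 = 5/911 = 0.01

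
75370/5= 15074  =  15074.00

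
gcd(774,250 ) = 2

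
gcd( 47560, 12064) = 232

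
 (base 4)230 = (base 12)38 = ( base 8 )54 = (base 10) 44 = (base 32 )1c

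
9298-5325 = 3973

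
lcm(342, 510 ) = 29070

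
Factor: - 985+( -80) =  - 1065= - 3^1*5^1 * 71^1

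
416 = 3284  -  2868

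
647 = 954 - 307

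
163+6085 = 6248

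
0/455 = 0= 0.00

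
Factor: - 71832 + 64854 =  - 6978 = - 2^1* 3^1*1163^1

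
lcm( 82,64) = 2624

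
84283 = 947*89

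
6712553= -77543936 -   -  84256489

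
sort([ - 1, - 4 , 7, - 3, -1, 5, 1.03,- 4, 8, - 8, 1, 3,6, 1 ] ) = [ - 8, - 4, - 4, - 3, - 1, - 1, 1 , 1,1.03,3,5,6 , 7,  8 ]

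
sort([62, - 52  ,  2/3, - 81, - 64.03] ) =[ - 81, - 64.03, - 52 , 2/3, 62]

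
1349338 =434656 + 914682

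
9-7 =2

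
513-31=482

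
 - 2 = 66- 68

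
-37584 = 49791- 87375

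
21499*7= 150493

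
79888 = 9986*8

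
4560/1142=3 + 567/571= 3.99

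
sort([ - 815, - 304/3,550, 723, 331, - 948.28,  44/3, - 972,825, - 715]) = [ - 972, - 948.28, - 815 ,  -  715, - 304/3, 44/3,331, 550, 723, 825 ]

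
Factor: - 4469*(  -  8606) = 2^1*13^1*41^1*109^1 * 331^1 = 38460214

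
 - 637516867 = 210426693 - 847943560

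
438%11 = 9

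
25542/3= 8514 = 8514.00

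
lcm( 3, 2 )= 6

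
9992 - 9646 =346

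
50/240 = 5/24 = 0.21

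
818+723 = 1541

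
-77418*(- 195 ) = 15096510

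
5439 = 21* 259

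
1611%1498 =113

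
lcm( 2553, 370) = 25530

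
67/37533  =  67/37533 = 0.00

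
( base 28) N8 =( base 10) 652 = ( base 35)im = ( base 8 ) 1214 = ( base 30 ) lm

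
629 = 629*1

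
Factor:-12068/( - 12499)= 2^2 *7^1*29^( - 1) = 28/29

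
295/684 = 295/684 = 0.43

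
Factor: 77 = 7^1*11^1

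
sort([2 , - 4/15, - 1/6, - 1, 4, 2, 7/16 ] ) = [ - 1,- 4/15 , - 1/6,7/16,2, 2,4 ] 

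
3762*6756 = 25416072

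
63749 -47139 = 16610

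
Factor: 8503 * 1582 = 13451746 = 2^1*7^1 *11^1*113^1*773^1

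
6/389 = 6/389 = 0.02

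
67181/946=67181/946=71.02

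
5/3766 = 5/3766 = 0.00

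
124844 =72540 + 52304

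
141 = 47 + 94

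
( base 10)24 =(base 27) O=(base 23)11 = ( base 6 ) 40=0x18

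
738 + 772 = 1510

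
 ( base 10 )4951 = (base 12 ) 2A47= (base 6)34531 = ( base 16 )1357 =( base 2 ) 1001101010111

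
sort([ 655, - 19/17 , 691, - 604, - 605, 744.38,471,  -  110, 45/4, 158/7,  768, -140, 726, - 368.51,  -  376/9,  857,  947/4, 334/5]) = [ - 605, -604, - 368.51, - 140,- 110, - 376/9 , - 19/17, 45/4, 158/7, 334/5,947/4, 471, 655, 691,726,744.38 , 768, 857]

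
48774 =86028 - 37254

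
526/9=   526/9 = 58.44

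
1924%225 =124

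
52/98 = 26/49 = 0.53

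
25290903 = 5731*4413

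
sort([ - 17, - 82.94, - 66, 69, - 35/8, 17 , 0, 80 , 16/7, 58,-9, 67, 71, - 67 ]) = [ - 82.94, - 67,-66,-17, - 9, - 35/8,0, 16/7,  17,58,67,  69, 71,80]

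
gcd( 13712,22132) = 4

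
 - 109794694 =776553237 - 886347931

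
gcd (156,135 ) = 3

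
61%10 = 1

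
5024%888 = 584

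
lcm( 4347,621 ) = 4347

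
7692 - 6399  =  1293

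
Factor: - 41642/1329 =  - 2^1*3^ ( - 1)*47^1 = - 94/3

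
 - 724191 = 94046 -818237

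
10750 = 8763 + 1987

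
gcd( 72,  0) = 72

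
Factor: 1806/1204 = 3/2 = 2^( - 1)*3^1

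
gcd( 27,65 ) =1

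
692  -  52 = 640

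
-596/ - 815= 596/815 = 0.73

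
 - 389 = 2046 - 2435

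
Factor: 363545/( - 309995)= - 611/521 = - 13^1*47^1 * 521^(-1 )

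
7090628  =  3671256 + 3419372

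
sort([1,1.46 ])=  [ 1, 1.46 ] 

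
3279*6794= 22277526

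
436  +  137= 573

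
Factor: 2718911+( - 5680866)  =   - 5^1*592391^1 = - 2961955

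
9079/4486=2 + 107/4486 = 2.02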